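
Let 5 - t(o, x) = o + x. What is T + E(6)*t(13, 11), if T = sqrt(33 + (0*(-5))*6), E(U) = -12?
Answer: 228 + sqrt(33) ≈ 233.74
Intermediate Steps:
t(o, x) = 5 - o - x (t(o, x) = 5 - (o + x) = 5 + (-o - x) = 5 - o - x)
T = sqrt(33) (T = sqrt(33 + 0*6) = sqrt(33 + 0) = sqrt(33) ≈ 5.7446)
T + E(6)*t(13, 11) = sqrt(33) - 12*(5 - 1*13 - 1*11) = sqrt(33) - 12*(5 - 13 - 11) = sqrt(33) - 12*(-19) = sqrt(33) + 228 = 228 + sqrt(33)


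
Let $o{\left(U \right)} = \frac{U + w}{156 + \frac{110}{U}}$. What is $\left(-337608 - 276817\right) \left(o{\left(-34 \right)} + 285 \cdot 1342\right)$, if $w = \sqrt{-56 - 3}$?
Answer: $- \frac{87184626403300}{371} - \frac{1492175 i \sqrt{59}}{371} \approx -2.35 \cdot 10^{11} - 30894.0 i$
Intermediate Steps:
$w = i \sqrt{59}$ ($w = \sqrt{-59} = i \sqrt{59} \approx 7.6811 i$)
$o{\left(U \right)} = \frac{U + i \sqrt{59}}{156 + \frac{110}{U}}$
$\left(-337608 - 276817\right) \left(o{\left(-34 \right)} + 285 \cdot 1342\right) = \left(-337608 - 276817\right) \left(\frac{1}{2} \left(-34\right) \frac{1}{55 + 78 \left(-34\right)} \left(-34 + i \sqrt{59}\right) + 285 \cdot 1342\right) = - 614425 \left(\frac{1}{2} \left(-34\right) \frac{1}{55 - 2652} \left(-34 + i \sqrt{59}\right) + 382470\right) = - 614425 \left(\frac{1}{2} \left(-34\right) \frac{1}{-2597} \left(-34 + i \sqrt{59}\right) + 382470\right) = - 614425 \left(\frac{1}{2} \left(-34\right) \left(- \frac{1}{2597}\right) \left(-34 + i \sqrt{59}\right) + 382470\right) = - 614425 \left(\left(- \frac{578}{2597} + \frac{17 i \sqrt{59}}{2597}\right) + 382470\right) = - 614425 \left(\frac{993274012}{2597} + \frac{17 i \sqrt{59}}{2597}\right) = - \frac{87184626403300}{371} - \frac{1492175 i \sqrt{59}}{371}$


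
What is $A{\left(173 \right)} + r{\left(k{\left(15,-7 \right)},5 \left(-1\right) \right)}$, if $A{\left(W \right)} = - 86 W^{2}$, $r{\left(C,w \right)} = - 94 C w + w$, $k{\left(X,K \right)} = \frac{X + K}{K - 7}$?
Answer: $- \frac{18019173}{7} \approx -2.5742 \cdot 10^{6}$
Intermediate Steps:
$k{\left(X,K \right)} = \frac{K + X}{-7 + K}$
$r{\left(C,w \right)} = w - 94 C w$ ($r{\left(C,w \right)} = - 94 C w + w = w - 94 C w$)
$A{\left(173 \right)} + r{\left(k{\left(15,-7 \right)},5 \left(-1\right) \right)} = - 86 \cdot 173^{2} + 5 \left(-1\right) \left(1 - 94 \frac{-7 + 15}{-7 - 7}\right) = \left(-86\right) 29929 - 5 \left(1 - 94 \frac{1}{-14} \cdot 8\right) = -2573894 - 5 \left(1 - 94 \left(\left(- \frac{1}{14}\right) 8\right)\right) = -2573894 - 5 \left(1 - - \frac{376}{7}\right) = -2573894 - 5 \left(1 + \frac{376}{7}\right) = -2573894 - \frac{1915}{7} = - \frac{18019173}{7}$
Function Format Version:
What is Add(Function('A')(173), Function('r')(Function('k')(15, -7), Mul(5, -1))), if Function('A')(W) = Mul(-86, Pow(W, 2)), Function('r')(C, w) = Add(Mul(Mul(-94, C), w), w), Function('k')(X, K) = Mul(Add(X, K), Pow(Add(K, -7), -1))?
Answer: Rational(-18019173, 7) ≈ -2.5742e+6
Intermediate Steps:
Function('k')(X, K) = Mul(Pow(Add(-7, K), -1), Add(K, X)) (Function('k')(X, K) = Mul(Add(K, X), Pow(Add(-7, K), -1)) = Mul(Pow(Add(-7, K), -1), Add(K, X)))
Function('r')(C, w) = Add(w, Mul(-94, C, w)) (Function('r')(C, w) = Add(Mul(-94, C, w), w) = Add(w, Mul(-94, C, w)))
Add(Function('A')(173), Function('r')(Function('k')(15, -7), Mul(5, -1))) = Add(Mul(-86, Pow(173, 2)), Mul(Mul(5, -1), Add(1, Mul(-94, Mul(Pow(Add(-7, -7), -1), Add(-7, 15)))))) = Add(Mul(-86, 29929), Mul(-5, Add(1, Mul(-94, Mul(Pow(-14, -1), 8))))) = Add(-2573894, Mul(-5, Add(1, Mul(-94, Mul(Rational(-1, 14), 8))))) = Add(-2573894, Mul(-5, Add(1, Mul(-94, Rational(-4, 7))))) = Add(-2573894, Mul(-5, Add(1, Rational(376, 7)))) = Add(-2573894, Mul(-5, Rational(383, 7))) = Add(-2573894, Rational(-1915, 7)) = Rational(-18019173, 7)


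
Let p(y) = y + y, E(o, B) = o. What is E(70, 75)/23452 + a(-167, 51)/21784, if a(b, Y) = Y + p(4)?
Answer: 727137/127719592 ≈ 0.0056932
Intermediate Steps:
p(y) = 2*y
a(b, Y) = 8 + Y (a(b, Y) = Y + 2*4 = Y + 8 = 8 + Y)
E(70, 75)/23452 + a(-167, 51)/21784 = 70/23452 + (8 + 51)/21784 = 70*(1/23452) + 59*(1/21784) = 35/11726 + 59/21784 = 727137/127719592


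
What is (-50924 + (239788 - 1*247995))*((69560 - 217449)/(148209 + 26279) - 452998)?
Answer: 4673883526908603/174488 ≈ 2.6786e+10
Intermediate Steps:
(-50924 + (239788 - 1*247995))*((69560 - 217449)/(148209 + 26279) - 452998) = (-50924 + (239788 - 247995))*(-147889/174488 - 452998) = (-50924 - 8207)*(-147889*1/174488 - 452998) = -59131*(-147889/174488 - 452998) = -59131*(-79042862913/174488) = 4673883526908603/174488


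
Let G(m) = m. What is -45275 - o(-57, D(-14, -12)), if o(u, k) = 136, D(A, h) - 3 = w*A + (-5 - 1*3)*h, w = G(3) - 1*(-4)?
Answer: -45411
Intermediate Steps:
w = 7 (w = 3 - 1*(-4) = 3 + 4 = 7)
D(A, h) = 3 - 8*h + 7*A (D(A, h) = 3 + (7*A + (-5 - 1*3)*h) = 3 + (7*A + (-5 - 3)*h) = 3 + (7*A - 8*h) = 3 + (-8*h + 7*A) = 3 - 8*h + 7*A)
-45275 - o(-57, D(-14, -12)) = -45275 - 1*136 = -45275 - 136 = -45411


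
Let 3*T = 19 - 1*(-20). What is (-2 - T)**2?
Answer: 225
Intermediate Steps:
T = 13 (T = (19 - 1*(-20))/3 = (19 + 20)/3 = (1/3)*39 = 13)
(-2 - T)**2 = (-2 - 1*13)**2 = (-2 - 13)**2 = (-15)**2 = 225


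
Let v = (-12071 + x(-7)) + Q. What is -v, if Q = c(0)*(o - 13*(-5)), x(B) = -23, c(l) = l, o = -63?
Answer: 12094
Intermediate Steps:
Q = 0 (Q = 0*(-63 - 13*(-5)) = 0*(-63 + 65) = 0*2 = 0)
v = -12094 (v = (-12071 - 23) + 0 = -12094 + 0 = -12094)
-v = -1*(-12094) = 12094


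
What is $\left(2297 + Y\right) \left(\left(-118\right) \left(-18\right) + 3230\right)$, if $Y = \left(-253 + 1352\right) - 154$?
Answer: $17357668$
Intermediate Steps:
$Y = 945$ ($Y = 1099 - 154 = 945$)
$\left(2297 + Y\right) \left(\left(-118\right) \left(-18\right) + 3230\right) = \left(2297 + 945\right) \left(\left(-118\right) \left(-18\right) + 3230\right) = 3242 \left(2124 + 3230\right) = 3242 \cdot 5354 = 17357668$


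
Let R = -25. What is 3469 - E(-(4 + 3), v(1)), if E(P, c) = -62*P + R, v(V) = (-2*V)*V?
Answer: 3060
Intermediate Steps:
v(V) = -2*V²
E(P, c) = -25 - 62*P (E(P, c) = -62*P - 25 = -25 - 62*P)
3469 - E(-(4 + 3), v(1)) = 3469 - (-25 - (-62)*(4 + 3)) = 3469 - (-25 - (-62)*7) = 3469 - (-25 - 62*(-7)) = 3469 - (-25 + 434) = 3469 - 1*409 = 3469 - 409 = 3060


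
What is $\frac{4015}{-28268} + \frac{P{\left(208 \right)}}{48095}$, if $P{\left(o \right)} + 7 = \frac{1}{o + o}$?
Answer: $- \frac{20103120237}{141393143840} \approx -0.14218$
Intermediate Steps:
$P{\left(o \right)} = -7 + \frac{1}{2 o}$ ($P{\left(o \right)} = -7 + \frac{1}{o + o} = -7 + \frac{1}{2 o}$)
$\frac{4015}{-28268} + \frac{P{\left(208 \right)}}{48095} = \frac{4015}{-28268} + \frac{-7 + \frac{1}{2 \cdot 208}}{48095} = 4015 \left(- \frac{1}{28268}\right) + \left(-7 + \frac{1}{2} \cdot \frac{1}{208}\right) \frac{1}{48095} = - \frac{4015}{28268} + \left(-7 + \frac{1}{416}\right) \frac{1}{48095} = - \frac{4015}{28268} - \frac{2911}{20007520} = - \frac{20103120237}{141393143840}$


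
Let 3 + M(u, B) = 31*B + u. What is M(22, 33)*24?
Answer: 25008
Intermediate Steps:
M(u, B) = -3 + u + 31*B (M(u, B) = -3 + (31*B + u) = -3 + (u + 31*B) = -3 + u + 31*B)
M(22, 33)*24 = (-3 + 22 + 31*33)*24 = (-3 + 22 + 1023)*24 = 1042*24 = 25008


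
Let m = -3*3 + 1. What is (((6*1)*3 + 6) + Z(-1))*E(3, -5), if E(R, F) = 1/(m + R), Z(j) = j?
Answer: -23/5 ≈ -4.6000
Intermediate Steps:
m = -8 (m = -9 + 1 = -8)
E(R, F) = 1/(-8 + R)
(((6*1)*3 + 6) + Z(-1))*E(3, -5) = (((6*1)*3 + 6) - 1)/(-8 + 3) = ((6*3 + 6) - 1)/(-5) = ((18 + 6) - 1)*(-⅕) = (24 - 1)*(-⅕) = 23*(-⅕) = -23/5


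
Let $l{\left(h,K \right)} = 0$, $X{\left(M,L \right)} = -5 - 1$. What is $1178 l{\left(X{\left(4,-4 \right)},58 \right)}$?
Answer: $0$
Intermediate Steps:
$X{\left(M,L \right)} = -6$ ($X{\left(M,L \right)} = -5 - 1 = -6$)
$1178 l{\left(X{\left(4,-4 \right)},58 \right)} = 1178 \cdot 0 = 0$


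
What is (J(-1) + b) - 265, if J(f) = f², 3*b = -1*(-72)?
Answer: -240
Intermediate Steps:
b = 24 (b = (-1*(-72))/3 = (⅓)*72 = 24)
(J(-1) + b) - 265 = ((-1)² + 24) - 265 = (1 + 24) - 265 = 25 - 265 = -240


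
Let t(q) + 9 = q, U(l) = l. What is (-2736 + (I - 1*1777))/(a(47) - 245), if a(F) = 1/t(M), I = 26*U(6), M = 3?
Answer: 26142/1471 ≈ 17.772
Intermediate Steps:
t(q) = -9 + q
I = 156 (I = 26*6 = 156)
a(F) = -⅙ (a(F) = 1/(-9 + 3) = 1/(-6) = -⅙)
(-2736 + (I - 1*1777))/(a(47) - 245) = (-2736 + (156 - 1*1777))/(-⅙ - 245) = (-2736 + (156 - 1777))/(-1471/6) = (-2736 - 1621)*(-6/1471) = -4357*(-6/1471) = 26142/1471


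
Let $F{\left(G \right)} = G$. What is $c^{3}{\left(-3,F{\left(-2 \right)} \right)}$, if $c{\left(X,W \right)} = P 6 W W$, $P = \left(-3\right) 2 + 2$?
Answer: $-884736$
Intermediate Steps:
$P = -4$ ($P = -6 + 2 = -4$)
$c{\left(X,W \right)} = - 24 W^{2}$ ($c{\left(X,W \right)} = \left(-4\right) 6 W W = - 24 W^{2}$)
$c^{3}{\left(-3,F{\left(-2 \right)} \right)} = \left(- 24 \left(-2\right)^{2}\right)^{3} = \left(\left(-24\right) 4\right)^{3} = \left(-96\right)^{3} = -884736$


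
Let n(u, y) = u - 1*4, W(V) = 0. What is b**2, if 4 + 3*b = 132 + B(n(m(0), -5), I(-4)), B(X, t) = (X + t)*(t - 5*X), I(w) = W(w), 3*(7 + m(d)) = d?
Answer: 25281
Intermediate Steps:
m(d) = -7 + d/3
I(w) = 0
n(u, y) = -4 + u (n(u, y) = u - 4 = -4 + u)
b = -159 (b = -4/3 + (132 + (0**2 - 5*(-4 + (-7 + (1/3)*0))**2 - 4*(-4 + (-7 + (1/3)*0))*0))/3 = -4/3 + (132 + (0 - 5*(-4 + (-7 + 0))**2 - 4*(-4 + (-7 + 0))*0))/3 = -4/3 + (132 + (0 - 5*(-4 - 7)**2 - 4*(-4 - 7)*0))/3 = -4/3 + (132 + (0 - 5*(-11)**2 - 4*(-11)*0))/3 = -4/3 + (132 + (0 - 5*121 + 0))/3 = -4/3 + (132 + (0 - 605 + 0))/3 = -4/3 + (132 - 605)/3 = -4/3 + (1/3)*(-473) = -4/3 - 473/3 = -159)
b**2 = (-159)**2 = 25281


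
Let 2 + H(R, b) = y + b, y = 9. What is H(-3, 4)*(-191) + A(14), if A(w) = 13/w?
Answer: -29401/14 ≈ -2100.1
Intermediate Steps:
H(R, b) = 7 + b (H(R, b) = -2 + (9 + b) = 7 + b)
H(-3, 4)*(-191) + A(14) = (7 + 4)*(-191) + 13/14 = 11*(-191) + 13*(1/14) = -2101 + 13/14 = -29401/14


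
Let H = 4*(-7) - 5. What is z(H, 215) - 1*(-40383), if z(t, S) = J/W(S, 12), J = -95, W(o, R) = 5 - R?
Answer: 282776/7 ≈ 40397.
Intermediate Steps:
H = -33 (H = -28 - 5 = -33)
z(t, S) = 95/7 (z(t, S) = -95/(5 - 1*12) = -95/(5 - 12) = -95/(-7) = -95*(-⅐) = 95/7)
z(H, 215) - 1*(-40383) = 95/7 - 1*(-40383) = 95/7 + 40383 = 282776/7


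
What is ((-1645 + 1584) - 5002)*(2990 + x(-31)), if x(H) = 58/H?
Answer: -468995816/31 ≈ -1.5129e+7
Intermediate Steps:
((-1645 + 1584) - 5002)*(2990 + x(-31)) = ((-1645 + 1584) - 5002)*(2990 + 58/(-31)) = (-61 - 5002)*(2990 + 58*(-1/31)) = -5063*(2990 - 58/31) = -5063*92632/31 = -468995816/31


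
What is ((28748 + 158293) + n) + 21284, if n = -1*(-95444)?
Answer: 303769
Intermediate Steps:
n = 95444
((28748 + 158293) + n) + 21284 = ((28748 + 158293) + 95444) + 21284 = (187041 + 95444) + 21284 = 282485 + 21284 = 303769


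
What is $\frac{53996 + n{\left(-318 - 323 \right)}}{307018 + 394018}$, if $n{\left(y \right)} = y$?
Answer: $\frac{53355}{701036} \approx 0.076109$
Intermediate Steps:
$\frac{53996 + n{\left(-318 - 323 \right)}}{307018 + 394018} = \frac{53996 - 641}{307018 + 394018} = \frac{53996 - 641}{701036} = \left(53996 - 641\right) \frac{1}{701036} = 53355 \cdot \frac{1}{701036} = \frac{53355}{701036}$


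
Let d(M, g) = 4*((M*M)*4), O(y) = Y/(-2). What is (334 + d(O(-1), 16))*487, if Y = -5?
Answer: 211358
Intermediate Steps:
O(y) = 5/2 (O(y) = -5/(-2) = -5*(-1/2) = 5/2)
d(M, g) = 16*M**2 (d(M, g) = 4*(M**2*4) = 4*(4*M**2) = 16*M**2)
(334 + d(O(-1), 16))*487 = (334 + 16*(5/2)**2)*487 = (334 + 16*(25/4))*487 = (334 + 100)*487 = 434*487 = 211358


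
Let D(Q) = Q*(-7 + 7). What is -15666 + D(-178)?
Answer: -15666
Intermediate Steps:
D(Q) = 0 (D(Q) = Q*0 = 0)
-15666 + D(-178) = -15666 + 0 = -15666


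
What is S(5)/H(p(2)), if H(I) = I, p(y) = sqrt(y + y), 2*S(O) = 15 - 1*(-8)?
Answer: 23/4 ≈ 5.7500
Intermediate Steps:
S(O) = 23/2 (S(O) = (15 - 1*(-8))/2 = (15 + 8)/2 = (1/2)*23 = 23/2)
p(y) = sqrt(2)*sqrt(y) (p(y) = sqrt(2*y) = sqrt(2)*sqrt(y))
S(5)/H(p(2)) = 23/(2*((sqrt(2)*sqrt(2)))) = (23/2)/2 = (23/2)*(1/2) = 23/4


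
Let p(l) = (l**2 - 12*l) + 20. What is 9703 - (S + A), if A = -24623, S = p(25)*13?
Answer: 29841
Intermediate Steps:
p(l) = 20 + l**2 - 12*l
S = 4485 (S = (20 + 25**2 - 12*25)*13 = (20 + 625 - 300)*13 = 345*13 = 4485)
9703 - (S + A) = 9703 - (4485 - 24623) = 9703 - 1*(-20138) = 9703 + 20138 = 29841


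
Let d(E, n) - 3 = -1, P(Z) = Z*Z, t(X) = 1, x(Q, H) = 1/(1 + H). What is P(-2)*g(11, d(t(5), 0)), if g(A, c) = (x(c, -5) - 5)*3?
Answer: -63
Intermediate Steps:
P(Z) = Z²
d(E, n) = 2 (d(E, n) = 3 - 1 = 2)
g(A, c) = -63/4 (g(A, c) = (1/(1 - 5) - 5)*3 = (1/(-4) - 5)*3 = (-¼ - 5)*3 = -21/4*3 = -63/4)
P(-2)*g(11, d(t(5), 0)) = (-2)²*(-63/4) = 4*(-63/4) = -63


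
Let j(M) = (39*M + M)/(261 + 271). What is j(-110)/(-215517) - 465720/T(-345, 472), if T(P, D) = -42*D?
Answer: 79460170115/3382323798 ≈ 23.493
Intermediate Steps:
j(M) = 10*M/133 (j(M) = (40*M)/532 = (40*M)*(1/532) = 10*M/133)
j(-110)/(-215517) - 465720/T(-345, 472) = ((10/133)*(-110))/(-215517) - 465720/((-42*472)) = -1100/133*(-1/215517) - 465720/(-19824) = 1100/28663761 - 465720*(-1/19824) = 1100/28663761 + 19405/826 = 79460170115/3382323798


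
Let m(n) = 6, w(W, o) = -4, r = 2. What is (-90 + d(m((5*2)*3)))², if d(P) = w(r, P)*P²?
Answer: 54756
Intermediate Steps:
d(P) = -4*P²
(-90 + d(m((5*2)*3)))² = (-90 - 4*6²)² = (-90 - 4*36)² = (-90 - 144)² = (-234)² = 54756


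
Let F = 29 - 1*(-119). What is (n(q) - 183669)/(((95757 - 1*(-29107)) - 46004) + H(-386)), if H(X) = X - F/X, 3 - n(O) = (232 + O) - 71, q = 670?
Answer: -35607921/15145556 ≈ -2.3510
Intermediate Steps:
F = 148 (F = 29 + 119 = 148)
n(O) = -158 - O (n(O) = 3 - ((232 + O) - 71) = 3 - (161 + O) = 3 + (-161 - O) = -158 - O)
H(X) = X - 148/X
(n(q) - 183669)/(((95757 - 1*(-29107)) - 46004) + H(-386)) = ((-158 - 1*670) - 183669)/(((95757 - 1*(-29107)) - 46004) + (-386 - 148/(-386))) = ((-158 - 670) - 183669)/(((95757 + 29107) - 46004) + (-386 - 148*(-1/386))) = (-828 - 183669)/((124864 - 46004) + (-386 + 74/193)) = -184497/(78860 - 74424/193) = -184497/15145556/193 = -184497*193/15145556 = -35607921/15145556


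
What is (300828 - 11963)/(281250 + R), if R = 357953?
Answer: 288865/639203 ≈ 0.45191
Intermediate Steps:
(300828 - 11963)/(281250 + R) = (300828 - 11963)/(281250 + 357953) = 288865/639203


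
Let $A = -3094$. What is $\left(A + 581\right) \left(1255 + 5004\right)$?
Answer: $-15728867$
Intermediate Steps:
$\left(A + 581\right) \left(1255 + 5004\right) = \left(-3094 + 581\right) \left(1255 + 5004\right) = \left(-2513\right) 6259 = -15728867$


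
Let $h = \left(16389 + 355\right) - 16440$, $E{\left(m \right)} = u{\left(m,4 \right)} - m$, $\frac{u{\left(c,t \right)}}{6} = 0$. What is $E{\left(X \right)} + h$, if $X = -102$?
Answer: $406$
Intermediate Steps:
$u{\left(c,t \right)} = 0$ ($u{\left(c,t \right)} = 6 \cdot 0 = 0$)
$E{\left(m \right)} = - m$ ($E{\left(m \right)} = 0 - m = - m$)
$h = 304$ ($h = 16744 - 16440 = 304$)
$E{\left(X \right)} + h = \left(-1\right) \left(-102\right) + 304 = 102 + 304 = 406$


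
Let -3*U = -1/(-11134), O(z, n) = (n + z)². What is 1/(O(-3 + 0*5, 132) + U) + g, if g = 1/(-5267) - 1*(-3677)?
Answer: 10764870864926532/2927623400827 ≈ 3677.0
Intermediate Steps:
U = -1/33402 (U = -(-1)/(3*(-11134)) = -(-1)*(-1)/(3*11134) = -⅓*1/11134 = -1/33402 ≈ -2.9938e-5)
g = 19366758/5267 (g = -1/5267 + 3677 = 19366758/5267 ≈ 3677.0)
1/(O(-3 + 0*5, 132) + U) + g = 1/((132 + (-3 + 0*5))² - 1/33402) + 19366758/5267 = 1/((132 + (-3 + 0))² - 1/33402) + 19366758/5267 = 1/((132 - 3)² - 1/33402) + 19366758/5267 = 1/(129² - 1/33402) + 19366758/5267 = 1/(16641 - 1/33402) + 19366758/5267 = 1/(555842681/33402) + 19366758/5267 = 33402/555842681 + 19366758/5267 = 10764870864926532/2927623400827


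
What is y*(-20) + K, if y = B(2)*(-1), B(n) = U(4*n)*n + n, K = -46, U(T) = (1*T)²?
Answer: 2554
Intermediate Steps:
U(T) = T²
B(n) = n + 16*n³ (B(n) = (4*n)²*n + n = (16*n²)*n + n = 16*n³ + n = n + 16*n³)
y = -130 (y = (2 + 16*2³)*(-1) = (2 + 16*8)*(-1) = (2 + 128)*(-1) = 130*(-1) = -130)
y*(-20) + K = -130*(-20) - 46 = 2600 - 46 = 2554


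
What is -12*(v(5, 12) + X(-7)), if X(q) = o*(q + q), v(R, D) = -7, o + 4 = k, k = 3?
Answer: -84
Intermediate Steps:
o = -1 (o = -4 + 3 = -1)
X(q) = -2*q (X(q) = -(q + q) = -2*q)
-12*(v(5, 12) + X(-7)) = -12*(-7 - 2*(-7)) = -12*(-7 + 14) = -12*7 = -84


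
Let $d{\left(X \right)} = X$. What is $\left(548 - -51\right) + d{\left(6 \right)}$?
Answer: $605$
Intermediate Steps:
$\left(548 - -51\right) + d{\left(6 \right)} = \left(548 - -51\right) + 6 = \left(548 + 51\right) + 6 = 599 + 6 = 605$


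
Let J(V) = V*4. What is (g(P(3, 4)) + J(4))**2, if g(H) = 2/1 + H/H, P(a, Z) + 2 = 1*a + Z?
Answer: 361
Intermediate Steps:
P(a, Z) = -2 + Z + a (P(a, Z) = -2 + (1*a + Z) = -2 + (a + Z) = -2 + (Z + a) = -2 + Z + a)
J(V) = 4*V
g(H) = 3 (g(H) = 2*1 + 1 = 2 + 1 = 3)
(g(P(3, 4)) + J(4))**2 = (3 + 4*4)**2 = (3 + 16)**2 = 19**2 = 361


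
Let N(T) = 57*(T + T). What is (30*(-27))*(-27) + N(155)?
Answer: 39540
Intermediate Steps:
N(T) = 114*T (N(T) = 57*(2*T) = 114*T)
(30*(-27))*(-27) + N(155) = (30*(-27))*(-27) + 114*155 = -810*(-27) + 17670 = 21870 + 17670 = 39540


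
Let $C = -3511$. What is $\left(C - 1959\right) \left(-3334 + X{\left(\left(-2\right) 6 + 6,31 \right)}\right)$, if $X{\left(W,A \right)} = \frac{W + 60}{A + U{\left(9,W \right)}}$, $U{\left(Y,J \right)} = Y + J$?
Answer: $\frac{309880970}{17} \approx 1.8228 \cdot 10^{7}$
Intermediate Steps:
$U{\left(Y,J \right)} = J + Y$
$X{\left(W,A \right)} = \frac{60 + W}{9 + A + W}$ ($X{\left(W,A \right)} = \frac{W + 60}{A + \left(W + 9\right)} = \frac{60 + W}{A + \left(9 + W\right)} = \frac{60 + W}{9 + A + W}$)
$\left(C - 1959\right) \left(-3334 + X{\left(\left(-2\right) 6 + 6,31 \right)}\right) = \left(-3511 - 1959\right) \left(-3334 + \frac{60 + \left(\left(-2\right) 6 + 6\right)}{9 + 31 + \left(\left(-2\right) 6 + 6\right)}\right) = - 5470 \left(-3334 + \frac{60 + \left(-12 + 6\right)}{9 + 31 + \left(-12 + 6\right)}\right) = - 5470 \left(-3334 + \frac{60 - 6}{9 + 31 - 6}\right) = - 5470 \left(-3334 + \frac{1}{34} \cdot 54\right) = - 5470 \left(-3334 + \frac{27}{17}\right) = \left(-5470\right) \left(- \frac{56651}{17}\right) = \frac{309880970}{17}$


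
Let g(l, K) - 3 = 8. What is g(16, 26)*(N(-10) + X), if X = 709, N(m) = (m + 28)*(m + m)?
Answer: 3839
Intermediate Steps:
g(l, K) = 11 (g(l, K) = 3 + 8 = 11)
N(m) = 2*m*(28 + m) (N(m) = (28 + m)*(2*m) = 2*m*(28 + m))
g(16, 26)*(N(-10) + X) = 11*(2*(-10)*(28 - 10) + 709) = 11*(2*(-10)*18 + 709) = 11*(-360 + 709) = 11*349 = 3839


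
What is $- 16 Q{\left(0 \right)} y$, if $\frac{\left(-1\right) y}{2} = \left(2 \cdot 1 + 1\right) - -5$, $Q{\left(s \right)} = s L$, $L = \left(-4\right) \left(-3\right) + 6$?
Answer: $0$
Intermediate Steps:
$L = 18$ ($L = 12 + 6 = 18$)
$Q{\left(s \right)} = 18 s$ ($Q{\left(s \right)} = s 18 = 18 s$)
$y = -16$ ($y = - 2 \left(\left(2 \cdot 1 + 1\right) - -5\right) = - 2 \left(\left(2 + 1\right) + 5\right) = - 2 \left(3 + 5\right) = \left(-2\right) 8 = -16$)
$- 16 Q{\left(0 \right)} y = - 16 \cdot 18 \cdot 0 \left(-16\right) = \left(-16\right) 0 \left(-16\right) = 0 \left(-16\right) = 0$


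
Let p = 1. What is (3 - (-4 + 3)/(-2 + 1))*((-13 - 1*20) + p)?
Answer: -64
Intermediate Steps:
(3 - (-4 + 3)/(-2 + 1))*((-13 - 1*20) + p) = (3 - (-4 + 3)/(-2 + 1))*((-13 - 1*20) + 1) = (3 - (-1)/(-1))*((-13 - 20) + 1) = (3 - (-1)*(-1))*(-33 + 1) = (3 - 1*1)*(-32) = (3 - 1)*(-32) = 2*(-32) = -64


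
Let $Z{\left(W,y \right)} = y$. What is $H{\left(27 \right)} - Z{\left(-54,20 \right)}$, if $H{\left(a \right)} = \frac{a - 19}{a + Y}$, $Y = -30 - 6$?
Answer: $- \frac{188}{9} \approx -20.889$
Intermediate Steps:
$Y = -36$ ($Y = -30 - 6 = -36$)
$H{\left(a \right)} = \frac{-19 + a}{-36 + a}$ ($H{\left(a \right)} = \frac{a - 19}{a - 36} = \frac{-19 + a}{-36 + a}$)
$H{\left(27 \right)} - Z{\left(-54,20 \right)} = \frac{-19 + 27}{-36 + 27} - 20 = \frac{1}{-9} \cdot 8 - 20 = \left(- \frac{1}{9}\right) 8 - 20 = - \frac{8}{9} - 20 = - \frac{188}{9}$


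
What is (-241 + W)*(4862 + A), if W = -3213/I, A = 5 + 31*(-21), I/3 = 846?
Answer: -48005484/47 ≈ -1.0214e+6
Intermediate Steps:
I = 2538 (I = 3*846 = 2538)
A = -646 (A = 5 - 651 = -646)
W = -119/94 (W = -3213/2538 = -3213*1/2538 = -119/94 ≈ -1.2660)
(-241 + W)*(4862 + A) = (-241 - 119/94)*(4862 - 646) = -22773/94*4216 = -48005484/47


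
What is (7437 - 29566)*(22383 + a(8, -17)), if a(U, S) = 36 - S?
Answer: -496486244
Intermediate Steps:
(7437 - 29566)*(22383 + a(8, -17)) = (7437 - 29566)*(22383 + (36 - 1*(-17))) = -22129*(22383 + (36 + 17)) = -22129*(22383 + 53) = -22129*22436 = -496486244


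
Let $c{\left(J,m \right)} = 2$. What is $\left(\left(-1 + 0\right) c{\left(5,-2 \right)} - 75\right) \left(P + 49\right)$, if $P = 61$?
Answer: $-8470$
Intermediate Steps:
$\left(\left(-1 + 0\right) c{\left(5,-2 \right)} - 75\right) \left(P + 49\right) = \left(\left(-1 + 0\right) 2 - 75\right) \left(61 + 49\right) = \left(\left(-1\right) 2 - 75\right) 110 = \left(-2 - 75\right) 110 = \left(-77\right) 110 = -8470$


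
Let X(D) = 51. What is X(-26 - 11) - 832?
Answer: -781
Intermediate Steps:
X(-26 - 11) - 832 = 51 - 832 = -781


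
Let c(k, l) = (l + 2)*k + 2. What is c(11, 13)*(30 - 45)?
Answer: -2505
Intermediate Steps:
c(k, l) = 2 + k*(2 + l) (c(k, l) = (2 + l)*k + 2 = k*(2 + l) + 2 = 2 + k*(2 + l))
c(11, 13)*(30 - 45) = (2 + 2*11 + 11*13)*(30 - 45) = (2 + 22 + 143)*(-15) = 167*(-15) = -2505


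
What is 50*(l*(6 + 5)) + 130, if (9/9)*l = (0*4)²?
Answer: 130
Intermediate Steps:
l = 0 (l = (0*4)² = 0² = 0)
50*(l*(6 + 5)) + 130 = 50*(0*(6 + 5)) + 130 = 50*(0*11) + 130 = 50*0 + 130 = 0 + 130 = 130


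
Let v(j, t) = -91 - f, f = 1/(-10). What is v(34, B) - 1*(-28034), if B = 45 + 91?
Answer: 279431/10 ≈ 27943.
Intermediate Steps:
f = -⅒ ≈ -0.10000
B = 136
v(j, t) = -909/10 (v(j, t) = -91 - 1*(-⅒) = -91 + ⅒ = -909/10)
v(34, B) - 1*(-28034) = -909/10 - 1*(-28034) = -909/10 + 28034 = 279431/10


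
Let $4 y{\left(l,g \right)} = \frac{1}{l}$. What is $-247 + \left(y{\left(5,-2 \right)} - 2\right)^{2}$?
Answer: $- \frac{97279}{400} \approx -243.2$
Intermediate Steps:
$y{\left(l,g \right)} = \frac{1}{4 l}$
$-247 + \left(y{\left(5,-2 \right)} - 2\right)^{2} = -247 + \left(\frac{1}{4 \cdot 5} - 2\right)^{2} = -247 + \left(\frac{1}{4} \cdot \frac{1}{5} - 2\right)^{2} = -247 + \left(\frac{1}{20} - 2\right)^{2} = -247 + \left(- \frac{39}{20}\right)^{2} = -247 + \frac{1521}{400} = - \frac{97279}{400}$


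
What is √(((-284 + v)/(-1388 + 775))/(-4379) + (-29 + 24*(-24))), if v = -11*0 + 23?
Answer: 4*I*√323974109957/92563 ≈ 24.597*I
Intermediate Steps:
v = 23 (v = 0 + 23 = 23)
√(((-284 + v)/(-1388 + 775))/(-4379) + (-29 + 24*(-24))) = √(((-284 + 23)/(-1388 + 775))/(-4379) + (-29 + 24*(-24))) = √(-261/(-613)*(-1/4379) + (-29 - 576)) = √(-261*(-1/613)*(-1/4379) - 605) = √((261/613)*(-1/4379) - 605) = √(-9/92563 - 605) = √(-56000624/92563) = 4*I*√323974109957/92563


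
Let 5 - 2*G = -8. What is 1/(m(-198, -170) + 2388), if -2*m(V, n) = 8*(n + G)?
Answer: 1/3042 ≈ 0.00032873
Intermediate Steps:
G = 13/2 (G = 5/2 - ½*(-8) = 5/2 + 4 = 13/2 ≈ 6.5000)
m(V, n) = -26 - 4*n (m(V, n) = -4*(n + 13/2) = -4*(13/2 + n) = -(52 + 8*n)/2 = -26 - 4*n)
1/(m(-198, -170) + 2388) = 1/((-26 - 4*(-170)) + 2388) = 1/((-26 + 680) + 2388) = 1/(654 + 2388) = 1/3042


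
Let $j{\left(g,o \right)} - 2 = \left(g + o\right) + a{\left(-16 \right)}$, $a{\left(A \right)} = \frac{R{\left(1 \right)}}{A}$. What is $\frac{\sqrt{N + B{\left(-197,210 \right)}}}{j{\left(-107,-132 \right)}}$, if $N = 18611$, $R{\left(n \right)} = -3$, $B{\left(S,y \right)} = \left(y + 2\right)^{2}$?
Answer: $- \frac{16 \sqrt{63555}}{3789} \approx -1.0646$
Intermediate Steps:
$B{\left(S,y \right)} = \left(2 + y\right)^{2}$
$a{\left(A \right)} = - \frac{3}{A}$
$j{\left(g,o \right)} = \frac{35}{16} + g + o$ ($j{\left(g,o \right)} = 2 - \left(- \frac{3}{16} - g - o\right) = 2 + \left(\left(g + o\right) + \frac{3}{16}\right) = 2 + \left(\frac{3}{16} + g + o\right) = \frac{35}{16} + g + o$)
$\frac{\sqrt{N + B{\left(-197,210 \right)}}}{j{\left(-107,-132 \right)}} = \frac{\sqrt{18611 + \left(2 + 210\right)^{2}}}{\frac{35}{16} - 107 - 132} = \frac{\sqrt{18611 + 212^{2}}}{- \frac{3789}{16}} = \sqrt{18611 + 44944} \left(- \frac{16}{3789}\right) = \sqrt{63555} \left(- \frac{16}{3789}\right) = - \frac{16 \sqrt{63555}}{3789}$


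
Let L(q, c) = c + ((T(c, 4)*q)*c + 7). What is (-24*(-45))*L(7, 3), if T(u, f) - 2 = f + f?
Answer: 237600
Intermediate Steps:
T(u, f) = 2 + 2*f (T(u, f) = 2 + (f + f) = 2 + 2*f)
L(q, c) = 7 + c + 10*c*q (L(q, c) = c + (((2 + 2*4)*q)*c + 7) = c + (((2 + 8)*q)*c + 7) = c + ((10*q)*c + 7) = c + (10*c*q + 7) = c + (7 + 10*c*q) = 7 + c + 10*c*q)
(-24*(-45))*L(7, 3) = (-24*(-45))*(7 + 3 + 10*3*7) = 1080*(7 + 3 + 210) = 1080*220 = 237600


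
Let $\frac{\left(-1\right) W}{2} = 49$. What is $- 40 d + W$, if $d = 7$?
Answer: $-378$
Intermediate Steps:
$W = -98$ ($W = \left(-2\right) 49 = -98$)
$- 40 d + W = \left(-40\right) 7 - 98 = -280 - 98 = -378$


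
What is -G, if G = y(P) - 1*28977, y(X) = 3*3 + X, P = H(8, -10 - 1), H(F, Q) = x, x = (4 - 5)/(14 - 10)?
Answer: 115873/4 ≈ 28968.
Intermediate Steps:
x = -¼ (x = -1/4 = -1*¼ = -¼ ≈ -0.25000)
H(F, Q) = -¼
P = -¼ ≈ -0.25000
y(X) = 9 + X
G = -115873/4 (G = (9 - ¼) - 1*28977 = 35/4 - 28977 = -115873/4 ≈ -28968.)
-G = -1*(-115873/4) = 115873/4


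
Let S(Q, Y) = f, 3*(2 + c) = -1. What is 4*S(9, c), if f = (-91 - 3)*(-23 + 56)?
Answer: -12408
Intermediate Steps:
c = -7/3 (c = -2 + (1/3)*(-1) = -2 - 1/3 = -7/3 ≈ -2.3333)
f = -3102 (f = -94*33 = -3102)
S(Q, Y) = -3102
4*S(9, c) = 4*(-3102) = -12408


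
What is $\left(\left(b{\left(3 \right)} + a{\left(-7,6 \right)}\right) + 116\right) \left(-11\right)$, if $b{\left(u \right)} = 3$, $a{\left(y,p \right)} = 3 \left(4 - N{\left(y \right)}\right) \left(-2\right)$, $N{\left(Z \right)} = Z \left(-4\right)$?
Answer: $-2893$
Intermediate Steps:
$N{\left(Z \right)} = - 4 Z$
$a{\left(y,p \right)} = -24 - 24 y$ ($a{\left(y,p \right)} = 3 \left(4 - - 4 y\right) \left(-2\right) = 3 \left(4 + 4 y\right) \left(-2\right) = \left(12 + 12 y\right) \left(-2\right) = -24 - 24 y$)
$\left(\left(b{\left(3 \right)} + a{\left(-7,6 \right)}\right) + 116\right) \left(-11\right) = \left(\left(3 - -144\right) + 116\right) \left(-11\right) = \left(\left(3 + \left(-24 + 168\right)\right) + 116\right) \left(-11\right) = \left(\left(3 + 144\right) + 116\right) \left(-11\right) = \left(147 + 116\right) \left(-11\right) = 263 \left(-11\right) = -2893$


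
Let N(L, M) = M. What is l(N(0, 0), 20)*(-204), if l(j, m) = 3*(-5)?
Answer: 3060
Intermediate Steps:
l(j, m) = -15
l(N(0, 0), 20)*(-204) = -15*(-204) = 3060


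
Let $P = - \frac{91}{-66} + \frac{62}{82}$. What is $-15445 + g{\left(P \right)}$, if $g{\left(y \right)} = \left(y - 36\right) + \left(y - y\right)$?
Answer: $- \frac{41885809}{2706} \approx -15479.0$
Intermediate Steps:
$P = \frac{5777}{2706}$ ($P = \left(-91\right) \left(- \frac{1}{66}\right) + 62 \cdot \frac{1}{82} = \frac{91}{66} + \frac{31}{41} = \frac{5777}{2706} \approx 2.1349$)
$g{\left(y \right)} = -36 + y$ ($g{\left(y \right)} = \left(-36 + y\right) + 0 = -36 + y$)
$-15445 + g{\left(P \right)} = -15445 + \left(-36 + \frac{5777}{2706}\right) = -15445 - \frac{91639}{2706} = - \frac{41885809}{2706}$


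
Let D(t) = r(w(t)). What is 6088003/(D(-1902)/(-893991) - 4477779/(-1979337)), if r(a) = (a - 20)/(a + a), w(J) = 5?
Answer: 2393950872257663978/889577132221 ≈ 2.6911e+6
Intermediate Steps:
r(a) = (-20 + a)/(2*a) (r(a) = (-20 + a)/((2*a)) = (-20 + a)*(1/(2*a)) = (-20 + a)/(2*a))
D(t) = -3/2 (D(t) = (½)*(-20 + 5)/5 = (½)*(⅕)*(-15) = -3/2)
6088003/(D(-1902)/(-893991) - 4477779/(-1979337)) = 6088003/(-3/2/(-893991) - 4477779/(-1979337)) = 6088003/(-3/2*(-1/893991) - 4477779*(-1/1979337)) = 6088003/(1/595994 + 1492593/659779) = 6088003/(889577132221/393224325326) = 6088003*(393224325326/889577132221) = 2393950872257663978/889577132221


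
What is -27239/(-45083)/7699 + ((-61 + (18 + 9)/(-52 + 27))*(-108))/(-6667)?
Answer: -58173970693147/57851895283475 ≈ -1.0056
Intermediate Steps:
-27239/(-45083)/7699 + ((-61 + (18 + 9)/(-52 + 27))*(-108))/(-6667) = -27239*(-1/45083)*(1/7699) + ((-61 + 27/(-25))*(-108))*(-1/6667) = (27239/45083)*(1/7699) + ((-61 + 27*(-1/25))*(-108))*(-1/6667) = 27239/347094017 + ((-61 - 27/25)*(-108))*(-1/6667) = 27239/347094017 - 1552/25*(-108)*(-1/6667) = 27239/347094017 + (167616/25)*(-1/6667) = 27239/347094017 - 167616/166675 = -58173970693147/57851895283475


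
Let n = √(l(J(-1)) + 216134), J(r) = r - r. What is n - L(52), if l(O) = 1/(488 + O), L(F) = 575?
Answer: -575 + √12867753946/244 ≈ -110.10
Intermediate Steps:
J(r) = 0
n = √12867753946/244 (n = √(1/(488 + 0) + 216134) = √(1/488 + 216134) = √(105473393/488) = √12867753946/244 ≈ 464.90)
n - L(52) = √12867753946/244 - 1*575 = √12867753946/244 - 575 = -575 + √12867753946/244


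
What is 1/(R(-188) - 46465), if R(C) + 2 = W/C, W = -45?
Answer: -188/8735751 ≈ -2.1521e-5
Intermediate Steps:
R(C) = -2 - 45/C
1/(R(-188) - 46465) = 1/((-2 - 45/(-188)) - 46465) = 1/((-2 - 45*(-1/188)) - 46465) = 1/((-2 + 45/188) - 46465) = 1/(-331/188 - 46465) = 1/(-8735751/188) = -188/8735751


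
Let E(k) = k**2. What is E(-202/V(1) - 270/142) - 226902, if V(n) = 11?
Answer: -138150876893/609961 ≈ -2.2649e+5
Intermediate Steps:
E(-202/V(1) - 270/142) - 226902 = (-202/11 - 270/142)**2 - 226902 = (-202*1/11 - 270*1/142)**2 - 226902 = (-202/11 - 135/71)**2 - 226902 = (-15827/781)**2 - 226902 = 250493929/609961 - 226902 = -138150876893/609961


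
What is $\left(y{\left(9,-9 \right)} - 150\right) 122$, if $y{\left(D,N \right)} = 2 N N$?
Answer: $1464$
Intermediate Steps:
$y{\left(D,N \right)} = 2 N^{2}$
$\left(y{\left(9,-9 \right)} - 150\right) 122 = \left(2 \left(-9\right)^{2} - 150\right) 122 = \left(2 \cdot 81 - 150\right) 122 = \left(162 - 150\right) 122 = 12 \cdot 122 = 1464$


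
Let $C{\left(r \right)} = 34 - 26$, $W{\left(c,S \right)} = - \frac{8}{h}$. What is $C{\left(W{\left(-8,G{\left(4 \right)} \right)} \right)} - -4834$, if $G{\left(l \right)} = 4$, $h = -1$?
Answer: $4842$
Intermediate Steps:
$W{\left(c,S \right)} = 8$ ($W{\left(c,S \right)} = - \frac{8}{-1} = \left(-8\right) \left(-1\right) = 8$)
$C{\left(r \right)} = 8$ ($C{\left(r \right)} = 34 - 26 = 8$)
$C{\left(W{\left(-8,G{\left(4 \right)} \right)} \right)} - -4834 = 8 - -4834 = 8 + 4834 = 4842$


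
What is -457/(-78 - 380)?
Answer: 457/458 ≈ 0.99782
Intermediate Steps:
-457/(-78 - 380) = -457/(-458) = -457*(-1/458) = 457/458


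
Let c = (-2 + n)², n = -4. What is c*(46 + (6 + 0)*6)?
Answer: 2952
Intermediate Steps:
c = 36 (c = (-2 - 4)² = (-6)² = 36)
c*(46 + (6 + 0)*6) = 36*(46 + (6 + 0)*6) = 36*(46 + 6*6) = 36*(46 + 36) = 36*82 = 2952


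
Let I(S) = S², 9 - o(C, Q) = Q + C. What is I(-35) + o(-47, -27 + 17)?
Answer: 1291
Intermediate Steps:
o(C, Q) = 9 - C - Q (o(C, Q) = 9 - (Q + C) = 9 - (C + Q) = 9 + (-C - Q) = 9 - C - Q)
I(-35) + o(-47, -27 + 17) = (-35)² + (9 - 1*(-47) - (-27 + 17)) = 1225 + (9 + 47 - 1*(-10)) = 1225 + (9 + 47 + 10) = 1225 + 66 = 1291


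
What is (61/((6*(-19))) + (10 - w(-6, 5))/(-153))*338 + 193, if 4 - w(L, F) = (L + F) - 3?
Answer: 22448/2907 ≈ 7.7221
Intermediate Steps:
w(L, F) = 7 - F - L (w(L, F) = 4 - ((L + F) - 3) = 4 - ((F + L) - 3) = 4 - (-3 + F + L) = 4 + (3 - F - L) = 7 - F - L)
(61/((6*(-19))) + (10 - w(-6, 5))/(-153))*338 + 193 = (61/((6*(-19))) + (10 - (7 - 1*5 - 1*(-6)))/(-153))*338 + 193 = (61/(-114) + (10 - (7 - 5 + 6))*(-1/153))*338 + 193 = (61*(-1/114) + (10 - 1*8)*(-1/153))*338 + 193 = (-61/114 + (10 - 8)*(-1/153))*338 + 193 = (-61/114 + 2*(-1/153))*338 + 193 = (-61/114 - 2/153)*338 + 193 = -3187/5814*338 + 193 = -538603/2907 + 193 = 22448/2907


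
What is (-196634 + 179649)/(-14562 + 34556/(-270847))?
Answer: 920067259/788821714 ≈ 1.1664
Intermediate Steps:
(-196634 + 179649)/(-14562 + 34556/(-270847)) = -16985/(-14562 + 34556*(-1/270847)) = -16985/(-14562 - 34556/270847) = -16985/(-3944108570/270847) = -16985*(-270847/3944108570) = 920067259/788821714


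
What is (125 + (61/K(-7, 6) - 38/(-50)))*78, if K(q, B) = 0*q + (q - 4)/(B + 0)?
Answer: 1983852/275 ≈ 7214.0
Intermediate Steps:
K(q, B) = (-4 + q)/B (K(q, B) = 0 + (-4 + q)/B = (-4 + q)/B)
(125 + (61/K(-7, 6) - 38/(-50)))*78 = (125 + (61/(((-4 - 7)/6)) - 38/(-50)))*78 = (125 + (61/(((⅙)*(-11))) - 38*(-1/50)))*78 = (125 + (61/(-11/6) + 19/25))*78 = (125 + (61*(-6/11) + 19/25))*78 = (125 + (-366/11 + 19/25))*78 = (125 - 8941/275)*78 = (25434/275)*78 = 1983852/275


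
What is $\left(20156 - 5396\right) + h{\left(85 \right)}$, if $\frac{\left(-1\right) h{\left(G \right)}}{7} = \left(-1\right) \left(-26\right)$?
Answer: $14578$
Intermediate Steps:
$h{\left(G \right)} = -182$ ($h{\left(G \right)} = - 7 \left(\left(-1\right) \left(-26\right)\right) = \left(-7\right) 26 = -182$)
$\left(20156 - 5396\right) + h{\left(85 \right)} = \left(20156 - 5396\right) - 182 = 14760 - 182 = 14578$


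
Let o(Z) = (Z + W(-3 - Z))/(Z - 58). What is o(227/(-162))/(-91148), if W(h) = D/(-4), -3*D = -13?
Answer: -805/1754234408 ≈ -4.5889e-7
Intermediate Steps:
D = 13/3 (D = -1/3*(-13) = 13/3 ≈ 4.3333)
W(h) = -13/12 (W(h) = (13/3)/(-4) = (13/3)*(-1/4) = -13/12)
o(Z) = (-13/12 + Z)/(-58 + Z) (o(Z) = (Z - 13/12)/(Z - 58) = (-13/12 + Z)/(-58 + Z))
o(227/(-162))/(-91148) = ((-13/12 + 227/(-162))/(-58 + 227/(-162)))/(-91148) = ((-13/12 + 227*(-1/162))/(-58 + 227*(-1/162)))*(-1/91148) = ((-13/12 - 227/162)/(-58 - 227/162))*(-1/91148) = (-805/324/(-9623/162))*(-1/91148) = -162/9623*(-805/324)*(-1/91148) = (805/19246)*(-1/91148) = -805/1754234408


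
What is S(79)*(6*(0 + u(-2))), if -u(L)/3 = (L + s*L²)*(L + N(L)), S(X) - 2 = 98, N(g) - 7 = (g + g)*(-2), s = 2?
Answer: -140400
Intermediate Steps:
N(g) = 7 - 4*g (N(g) = 7 + (g + g)*(-2) = 7 + (2*g)*(-2) = 7 - 4*g)
S(X) = 100 (S(X) = 2 + 98 = 100)
u(L) = -3*(7 - 3*L)*(L + 2*L²) (u(L) = -3*(L + 2*L²)*(L + (7 - 4*L)) = -3*(L + 2*L²)*(7 - 3*L) = -3*(7 - 3*L)*(L + 2*L²))
S(79)*(6*(0 + u(-2))) = 100*(6*(0 + 3*(-2)*(-7 - 11*(-2) + 6*(-2)²))) = 100*(6*(0 + 3*(-2)*(-7 + 22 + 6*4))) = 100*(6*(0 + 3*(-2)*(-7 + 22 + 24))) = 100*(6*(0 + 3*(-2)*39)) = 100*(6*(0 - 234)) = 100*(6*(-234)) = 100*(-1404) = -140400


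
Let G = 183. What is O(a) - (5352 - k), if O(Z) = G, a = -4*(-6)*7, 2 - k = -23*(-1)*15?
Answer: -5512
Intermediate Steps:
k = -343 (k = 2 - (-23*(-1))*15 = 2 - 23*15 = 2 - 1*345 = 2 - 345 = -343)
a = 168 (a = 24*7 = 168)
O(Z) = 183
O(a) - (5352 - k) = 183 - (5352 - 1*(-343)) = 183 - (5352 + 343) = 183 - 1*5695 = 183 - 5695 = -5512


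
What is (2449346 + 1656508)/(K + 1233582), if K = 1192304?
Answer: 2052927/1212943 ≈ 1.6925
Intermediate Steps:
(2449346 + 1656508)/(K + 1233582) = (2449346 + 1656508)/(1192304 + 1233582) = 4105854/2425886 = 4105854*(1/2425886) = 2052927/1212943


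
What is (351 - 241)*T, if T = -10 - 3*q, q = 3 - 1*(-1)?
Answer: -2420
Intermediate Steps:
q = 4 (q = 3 + 1 = 4)
T = -22 (T = -10 - 3*4 = -10 - 12 = -22)
(351 - 241)*T = (351 - 241)*(-22) = 110*(-22) = -2420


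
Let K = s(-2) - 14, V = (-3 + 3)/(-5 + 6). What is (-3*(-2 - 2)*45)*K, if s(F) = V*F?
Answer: -7560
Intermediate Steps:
V = 0 (V = 0/1 = 0*1 = 0)
s(F) = 0 (s(F) = 0*F = 0)
K = -14 (K = 0 - 14 = -14)
(-3*(-2 - 2)*45)*K = (-3*(-2 - 2)*45)*(-14) = (-3*(-4)*45)*(-14) = (12*45)*(-14) = 540*(-14) = -7560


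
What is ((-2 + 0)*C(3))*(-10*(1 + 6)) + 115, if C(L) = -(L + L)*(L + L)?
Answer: -4925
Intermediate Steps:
C(L) = -4*L² (C(L) = -2*L*2*L = -4*L²)
((-2 + 0)*C(3))*(-10*(1 + 6)) + 115 = ((-2 + 0)*(-4*3²))*(-10*(1 + 6)) + 115 = (-(-8)*9)*(-10*7) + 115 = -2*(-36)*(-70) + 115 = 72*(-70) + 115 = -5040 + 115 = -4925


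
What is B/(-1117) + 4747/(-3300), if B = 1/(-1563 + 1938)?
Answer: -26512039/18430500 ≈ -1.4385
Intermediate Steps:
B = 1/375 ≈ 0.0026667
B/(-1117) + 4747/(-3300) = (1/375)/(-1117) + 4747/(-3300) = (1/375)*(-1/1117) + 4747*(-1/3300) = -1/418875 - 4747/3300 = -26512039/18430500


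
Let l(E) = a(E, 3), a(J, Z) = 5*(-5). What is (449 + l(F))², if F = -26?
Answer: 179776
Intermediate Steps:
a(J, Z) = -25
l(E) = -25
(449 + l(F))² = (449 - 25)² = 424² = 179776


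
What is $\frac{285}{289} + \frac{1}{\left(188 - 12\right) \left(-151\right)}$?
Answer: $\frac{7573871}{7680464} \approx 0.98612$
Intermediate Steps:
$\frac{285}{289} + \frac{1}{\left(188 - 12\right) \left(-151\right)} = 285 \cdot \frac{1}{289} + \frac{1}{176} \left(- \frac{1}{151}\right) = \frac{285}{289} + \frac{1}{176} \left(- \frac{1}{151}\right) = \frac{285}{289} - \frac{1}{26576} = \frac{7573871}{7680464}$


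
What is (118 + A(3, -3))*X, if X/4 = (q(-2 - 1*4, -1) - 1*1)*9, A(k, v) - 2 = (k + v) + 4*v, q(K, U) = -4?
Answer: -19440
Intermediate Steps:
A(k, v) = 2 + k + 5*v (A(k, v) = 2 + ((k + v) + 4*v) = 2 + (k + 5*v) = 2 + k + 5*v)
X = -180 (X = 4*((-4 - 1*1)*9) = 4*((-4 - 1)*9) = 4*(-5*9) = 4*(-45) = -180)
(118 + A(3, -3))*X = (118 + (2 + 3 + 5*(-3)))*(-180) = (118 + (2 + 3 - 15))*(-180) = (118 - 10)*(-180) = 108*(-180) = -19440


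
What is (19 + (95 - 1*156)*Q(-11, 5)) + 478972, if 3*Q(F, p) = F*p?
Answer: 1440328/3 ≈ 4.8011e+5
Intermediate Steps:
Q(F, p) = F*p/3 (Q(F, p) = (F*p)/3 = F*p/3)
(19 + (95 - 1*156)*Q(-11, 5)) + 478972 = (19 + (95 - 1*156)*((1/3)*(-11)*5)) + 478972 = (19 + (95 - 156)*(-55/3)) + 478972 = (19 - 61*(-55/3)) + 478972 = (19 + 3355/3) + 478972 = 3412/3 + 478972 = 1440328/3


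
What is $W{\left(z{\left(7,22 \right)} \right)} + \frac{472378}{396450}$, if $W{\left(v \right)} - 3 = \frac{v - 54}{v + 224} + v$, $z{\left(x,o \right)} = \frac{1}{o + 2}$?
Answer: $\frac{34042120099}{8526846600} \approx 3.9923$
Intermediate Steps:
$z{\left(x,o \right)} = \frac{1}{2 + o}$
$W{\left(v \right)} = 3 + v + \frac{-54 + v}{224 + v}$ ($W{\left(v \right)} = 3 + \left(\frac{v - 54}{v + 224} + v\right) = 3 + \left(\frac{-54 + v}{224 + v} + v\right) = 3 + \left(v + \frac{-54 + v}{224 + v}\right) = 3 + v + \frac{-54 + v}{224 + v}$)
$W{\left(z{\left(7,22 \right)} \right)} + \frac{472378}{396450} = \frac{618 + \left(\frac{1}{2 + 22}\right)^{2} + \frac{228}{2 + 22}}{224 + \frac{1}{2 + 22}} + \frac{472378}{396450} = \frac{618 + \left(\frac{1}{24}\right)^{2} + \frac{228}{24}}{224 + \frac{1}{24}} + 472378 \cdot \frac{1}{396450} = \frac{618 + \left(\frac{1}{24}\right)^{2} + 228 \cdot \frac{1}{24}}{224 + \frac{1}{24}} + \frac{236189}{198225} = \frac{618 + \frac{1}{576} + \frac{19}{2}}{\frac{5377}{24}} + \frac{236189}{198225} = \frac{24}{5377} \cdot \frac{361441}{576} + \frac{236189}{198225} = \frac{361441}{129048} + \frac{236189}{198225} = \frac{34042120099}{8526846600}$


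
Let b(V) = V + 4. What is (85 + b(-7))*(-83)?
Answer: -6806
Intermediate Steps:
b(V) = 4 + V
(85 + b(-7))*(-83) = (85 + (4 - 7))*(-83) = (85 - 3)*(-83) = 82*(-83) = -6806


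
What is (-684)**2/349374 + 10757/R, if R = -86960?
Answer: 6154423607/5063593840 ≈ 1.2154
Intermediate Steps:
(-684)**2/349374 + 10757/R = (-684)**2/349374 + 10757/(-86960) = 467856*(1/349374) + 10757*(-1/86960) = 77976/58229 - 10757/86960 = 6154423607/5063593840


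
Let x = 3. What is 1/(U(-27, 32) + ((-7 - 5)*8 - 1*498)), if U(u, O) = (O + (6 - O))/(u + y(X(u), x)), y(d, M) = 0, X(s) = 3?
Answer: -9/5348 ≈ -0.0016829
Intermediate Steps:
U(u, O) = 6/u (U(u, O) = (O + (6 - O))/(u + 0) = 6/u)
1/(U(-27, 32) + ((-7 - 5)*8 - 1*498)) = 1/(6/(-27) + ((-7 - 5)*8 - 1*498)) = 1/(6*(-1/27) + (-12*8 - 498)) = 1/(-2/9 + (-96 - 498)) = 1/(-2/9 - 594) = 1/(-5348/9) = -9/5348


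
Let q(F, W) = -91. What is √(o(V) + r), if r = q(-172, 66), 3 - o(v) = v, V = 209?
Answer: 3*I*√33 ≈ 17.234*I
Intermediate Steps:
o(v) = 3 - v
r = -91
√(o(V) + r) = √((3 - 1*209) - 91) = √((3 - 209) - 91) = √(-206 - 91) = √(-297) = 3*I*√33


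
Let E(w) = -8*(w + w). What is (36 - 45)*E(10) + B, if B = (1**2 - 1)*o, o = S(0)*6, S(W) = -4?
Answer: 1440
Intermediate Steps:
E(w) = -16*w
o = -24 (o = -4*6 = -24)
B = 0 (B = (1**2 - 1)*(-24) = (1 - 1)*(-24) = 0*(-24) = 0)
(36 - 45)*E(10) + B = (36 - 45)*(-16*10) + 0 = -9*(-160) + 0 = 1440 + 0 = 1440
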